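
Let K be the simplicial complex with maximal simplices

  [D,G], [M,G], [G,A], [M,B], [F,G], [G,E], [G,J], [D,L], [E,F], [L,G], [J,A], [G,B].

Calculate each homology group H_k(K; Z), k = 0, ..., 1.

We work with the vertex ordering A < B < D < E < F < G < J < L < M. The simplices of K, each written with vertices in increasing order, are:

  0-simplices (9): A, B, D, E, F, G, J, L, M
  1-simplices (12): AG, AJ, BG, BM, DG, DL, EF, EG, FG, GJ, GL, GM

Hence C_0 ≅ Z^9, C_1 ≅ Z^12.

The boundary map ∂_1: C_1 → C_0 sends each edge [p,q] (with p < q) to q − p.
This gives a 9×12 integer matrix of rank 8; reducing to Smith normal form yields diagonal entries (1,1,1,1,1,1,1,1).

Computing H_k = (kernel of ∂_k) / (image of ∂_{k+1}):

  H_0: rank C_0 − rank ∂_1 = 9 − 8 = 1, and the invariant factors of ∂_1 are all 1, so H_0 = Z.
  H_1: rank ker ∂_1 − rank ∂_2 = (12 − 8) − 0 = 4, and there is no ∂_2, so H_1 = Z^4.

As a check, the Euler characteristic is 9 − 12 = -3, which agrees with 1 − 4 = -3.

H_0 = Z,  H_1 = Z^4.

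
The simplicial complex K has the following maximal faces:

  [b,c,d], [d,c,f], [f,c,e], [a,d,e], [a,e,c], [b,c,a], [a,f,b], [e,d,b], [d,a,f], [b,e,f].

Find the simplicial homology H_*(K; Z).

H_0 = Z,  H_1 = Z/2,  H_2 = 0.

Take the total order a < b < c < d < e < f on the vertex set. Then K (dimension 2) consists of the simplices:

  0-simplices (6): a, b, c, d, e, f
  1-simplices (15): ab, ac, ad, ae, af, bc, bd, be, bf, cd, ce, cf, de, df, ef
  2-simplices (10): abc, abf, ace, ade, adf, bcd, bde, bef, cdf, cef

giving chain groups C_0 ≅ Z^6, C_1 ≅ Z^15, C_2 ≅ Z^10.

Boundary ∂_1: C_1 → C_0 maps an edge to its endpoints' difference, ∂[p,q] = q − p. For instance
  ∂cf = f − c.
As a 6×15 matrix over Z this has rank 5, with invariant factors (1,1,1,1,1).

The boundary map ∂_2: C_2 → C_1 sends each 2-simplex [p,q,r] to [q,r] − [p,r] + [p,q]. For instance
  ∂cdf = df − cf + cd,
  ∂ace = ce − ae + ac.
The resulting 15×10 matrix has rank 10, and its Smith normal form has invariant factors (1,1,1,1,1,1,1,1,1,2).

Now H_k = ker ∂_k / im ∂_{k+1}, so:

  H_0: rank C_0 − rank ∂_1 = 6 − 5 = 1, and the invariant factors of ∂_1 are all 1, so H_0 = Z.
  H_1: rank ker ∂_1 − rank ∂_2 = (15 − 5) − 10 = 0, and ∂_2 has invariant factor 2 > 1, so H_1 = Z/2.
  H_2: rank ker ∂_2 − rank ∂_3 = (10 − 10) − 0 = 0, and there is no ∂_3, so H_2 = 0.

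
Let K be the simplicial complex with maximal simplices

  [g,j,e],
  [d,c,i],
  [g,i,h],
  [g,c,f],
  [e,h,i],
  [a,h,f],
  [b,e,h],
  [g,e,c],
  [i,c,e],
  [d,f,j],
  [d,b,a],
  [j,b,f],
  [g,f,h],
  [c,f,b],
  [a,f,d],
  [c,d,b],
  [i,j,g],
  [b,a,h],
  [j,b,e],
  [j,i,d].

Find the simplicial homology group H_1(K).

Order the vertices as a < b < c < d < e < f < g < h < i < j. Listing each simplex with vertices in this order, K has dimension 2 with simplices:

  0-simplices (10): a, b, c, d, e, f, g, h, i, j
  1-simplices (30): ab, ad, af, ah, bc, bd, be, bf, bh, bj, cd, ce, cf, cg, ci, df, di, dj, eg, eh, ei, ej, fg, fh, fj, gh, gi, gj, hi, ij
  2-simplices (20): abd, abh, adf, afh, bcd, bcf, beh, bej, bfj, cdi, ceg, cei, cfg, dfj, dij, egj, ehi, fgh, ghi, gij

Hence C_0 ≅ Z^10, C_1 ≅ Z^30, C_2 ≅ Z^20.

The boundary map ∂_1: C_1 → C_0 is given by ∂[p,q] = [q] − [p].
This gives a 10×30 integer matrix of rank 9; reducing to Smith normal form yields diagonal entries (1,1,1,1,1,1,1,1,1).

∂_2: C_2 → C_1 maps a triangle to the signed sum of its edges. For instance
  ∂ceg = eg − cg + ce,
  ∂egj = gj − ej + eg.
The 30×20 boundary matrix has rank 20 and Smith normal form diag(1,1,1,1,1,1,1,1,1,1,1,1,1,1,1,1,1,1,1,2).

Computing H_k = (kernel of ∂_k) / (image of ∂_{k+1}):

  H_1: rank ker ∂_1 − rank ∂_2 = (30 − 9) − 20 = 1, and ∂_2 has invariant factor 2 > 1, so H_1 ≅ Z ⊕ Z_2.

H_1 = Z ⊕ Z_2.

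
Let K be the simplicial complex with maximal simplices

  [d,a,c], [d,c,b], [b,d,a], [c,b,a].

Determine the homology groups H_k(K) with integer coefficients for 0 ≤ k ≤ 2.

H_0 = Z,  H_1 = 0,  H_2 = Z.

K has 4 vertices, 6 edges, 4 triangles.
rank ∂_0 = 0, rank ∂_1 = 3 ⇒ b_0 = 4 − 0 − 3 = 1; all invariant factors of ∂_1 are 1 so no torsion. So H_0 ≅ Z.
rank ∂_1 = 3, rank ∂_2 = 3 ⇒ b_1 = 6 − 3 − 3 = 0; all invariant factors of ∂_2 are 1 so no torsion. So H_1 ≅ 0.
rank ∂_2 = 3, rank ∂_3 = 0 ⇒ b_2 = 4 − 3 − 0 = 1. So H_2 ≅ Z.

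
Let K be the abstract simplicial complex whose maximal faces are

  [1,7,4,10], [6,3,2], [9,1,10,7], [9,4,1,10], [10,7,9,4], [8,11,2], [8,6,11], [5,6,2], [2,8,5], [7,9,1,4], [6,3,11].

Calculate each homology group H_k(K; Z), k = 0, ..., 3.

H_0 = Z^2,  H_1 = Z,  H_2 = 0,  H_3 = Z.

We work with the vertex ordering 1 < 2 < 3 < 4 < 5 < 6 < 7 < 8 < 9 < 10 < 11. The simplices of K, each written with vertices in increasing order, are:

  0-simplices (11): [1], [2], [3], [4], [5], [6], [7], [8], [9], [10], [11]
  1-simplices (22): [1,4], [1,7], [1,9], [1,10], [2,3], [2,5], [2,6], [2,8], [2,11], [3,6], [3,11], [4,7], [4,9], [4,10], [5,6], [5,8], [6,8], [6,11], [7,9], [7,10], [8,11], [9,10]
  2-simplices (16): [1,4,7], [1,4,9], [1,4,10], [1,7,9], [1,7,10], [1,9,10], [2,3,6], [2,5,6], [2,5,8], [2,8,11], [3,6,11], [4,7,9], [4,7,10], [4,9,10], [6,8,11], [7,9,10]
  3-simplices (5): [1,4,7,9], [1,4,7,10], [1,4,9,10], [1,7,9,10], [4,7,9,10]

so the chain groups are C_0 ≅ Z^11, C_1 ≅ Z^22, C_2 ≅ Z^16, C_3 ≅ Z^5.

The boundary map ∂_1: C_1 → C_0 sends each edge [p,q] (with p < q) to q − p.
This gives a 11×22 integer matrix of rank 9; reducing to Smith normal form yields diagonal entries (1,1,1,1,1,1,1,1,1).

The boundary map ∂_2: C_2 → C_1 maps a triangle to the signed sum of its edges. For instance
  ∂[1,7,9] = [7,9] − [1,9] + [1,7],
  ∂[2,8,11] = [8,11] − [2,11] + [2,8].
The 22×16 boundary matrix has rank 12 and Smith normal form diag(1,1,1,1,1,1,1,1,1,1,1,1).

The boundary map ∂_3: C_3 → C_2 sends each 3-simplex σ to the alternating sum Σ_i (−1)^i (σ with its i-th vertex removed). For instance
  ∂[1,4,7,10] = [4,7,10] − [1,7,10] + [1,4,10] − [1,4,7],
  ∂[1,4,9,10] = [4,9,10] − [1,9,10] + [1,4,10] − [1,4,9].
As a 16×5 matrix over Z this has rank 4, with invariant factors (1,1,1,1).

Reading off H_k = ker ∂_k / im ∂_{k+1}:

  H_0: rank C_0 − rank ∂_1 = 11 − 9 = 2, and the invariant factors of ∂_1 are all 1, so H_0 = Z^2.
  H_1: rank ker ∂_1 − rank ∂_2 = (22 − 9) − 12 = 1, and the invariant factors of ∂_2 are all 1, so H_1 = Z.
  H_2: rank ker ∂_2 − rank ∂_3 = (16 − 12) − 4 = 0, and the invariant factors of ∂_3 are all 1, so H_2 = 0.
  H_3: rank ker ∂_3 − rank ∂_4 = (5 − 4) − 0 = 1, and there is no ∂_4, so H_3 = Z.

As a check, the Euler characteristic is 11 − 22 + 16 − 5 = 0, which agrees with 2 − 1 + 0 − 1 = 0.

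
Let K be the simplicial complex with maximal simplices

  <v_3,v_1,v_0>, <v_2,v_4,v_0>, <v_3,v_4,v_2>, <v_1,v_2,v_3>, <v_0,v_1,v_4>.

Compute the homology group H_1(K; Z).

We work with the vertex ordering v_0 < v_1 < v_2 < v_3 < v_4. The simplices of K, each written with vertices in increasing order, are:

  0-simplices (5): [v_0], [v_1], [v_2], [v_3], [v_4]
  1-simplices (10): [v_0,v_1], [v_0,v_2], [v_0,v_3], [v_0,v_4], [v_1,v_2], [v_1,v_3], [v_1,v_4], [v_2,v_3], [v_2,v_4], [v_3,v_4]
  2-simplices (5): [v_0,v_1,v_3], [v_0,v_1,v_4], [v_0,v_2,v_4], [v_1,v_2,v_3], [v_2,v_3,v_4]

so the chain groups are C_0 ≅ Z^5, C_1 ≅ Z^10, C_2 ≅ Z^5.

Boundary ∂_1: C_1 → C_0 maps an edge to its endpoints' difference, ∂[p,q] = q − p. For instance
  ∂[v_0,v_3] = [v_3] − [v_0].
This gives a 5×10 integer matrix of rank 4; reducing to Smith normal form yields diagonal entries (1,1,1,1).

Boundary ∂_2: C_2 → C_1 sends each 2-simplex [p,q,r] to [q,r] − [p,r] + [p,q]. For instance
  ∂[v_0,v_1,v_3] = [v_1,v_3] − [v_0,v_3] + [v_0,v_1],
  ∂[v_1,v_2,v_3] = [v_2,v_3] − [v_1,v_3] + [v_1,v_2].
This gives a 10×5 integer matrix of rank 5; reducing to Smith normal form yields diagonal entries (1,1,1,1,1).

Reading off H_k = ker ∂_k / im ∂_{k+1}:

  H_1: rank ker ∂_1 − rank ∂_2 = (10 − 4) − 5 = 1, and the invariant factors of ∂_2 are all 1, so H_1 ≅ Z.

H_1 = Z.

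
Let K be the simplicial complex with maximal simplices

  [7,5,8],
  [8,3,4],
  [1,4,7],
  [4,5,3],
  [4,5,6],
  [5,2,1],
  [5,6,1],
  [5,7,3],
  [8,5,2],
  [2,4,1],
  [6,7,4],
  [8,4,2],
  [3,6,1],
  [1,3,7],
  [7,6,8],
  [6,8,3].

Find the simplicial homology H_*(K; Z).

Fix the vertex order 1 < 2 < 3 < 4 < 5 < 6 < 7 < 8 and write every simplex with vertices in increasing order. Then dim K = 2 and the simplices of K are:

  0-simplices (8): [1], [2], [3], [4], [5], [6], [7], [8]
  1-simplices (24): (24 of them)
  2-simplices (16): [1,2,4], [1,2,5], [1,3,6], [1,3,7], [1,4,7], [1,5,6], [2,4,8], [2,5,8], [3,4,5], [3,4,8], [3,5,7], [3,6,8], [4,5,6], [4,6,7], [5,7,8], [6,7,8]

Hence C_0 ≅ Z^8, C_1 ≅ Z^24, C_2 ≅ Z^16.

∂_1: C_1 → C_0 maps an edge to its endpoints' difference, ∂[p,q] = q − p.
The 8×24 boundary matrix has rank 7 and Smith normal form diag(1,1,1,1,1,1,1).

The boundary map ∂_2: C_2 → C_1 maps a triangle to the signed sum of its edges. For instance
  ∂[3,4,8] = [4,8] − [3,8] + [3,4],
  ∂[4,5,6] = [5,6] − [4,6] + [4,5].
As a 24×16 matrix over Z this has rank 15, with invariant factors (1,1,1,1,1,1,1,1,1,1,1,1,1,1,1).

From H_k ≅ ker(∂_k) / im(∂_{k+1}) we obtain:

  H_0: rank C_0 − rank ∂_1 = 8 − 7 = 1, and the invariant factors of ∂_1 are all 1, so H_0 ≅ Z.
  H_1: rank ker ∂_1 − rank ∂_2 = (24 − 7) − 15 = 2, and the invariant factors of ∂_2 are all 1, so H_1 ≅ Z^2.
  H_2: rank ker ∂_2 − rank ∂_3 = (16 − 15) − 0 = 1, and there is no ∂_3, so H_2 ≅ Z.

H_0 = Z,  H_1 = Z^2,  H_2 = Z.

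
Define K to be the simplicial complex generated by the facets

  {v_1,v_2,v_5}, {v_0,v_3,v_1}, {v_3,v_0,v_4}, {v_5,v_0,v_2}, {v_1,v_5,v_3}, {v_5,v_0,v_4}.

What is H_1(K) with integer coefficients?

K has 6 vertices, 12 edges, 6 triangles.
rank ∂_1 = 5, rank ∂_2 = 6 ⇒ b_1 = 12 − 5 − 6 = 1; all invariant factors of ∂_2 are 1 so no torsion. So H_1 = Z.

H_1 ≅ Z.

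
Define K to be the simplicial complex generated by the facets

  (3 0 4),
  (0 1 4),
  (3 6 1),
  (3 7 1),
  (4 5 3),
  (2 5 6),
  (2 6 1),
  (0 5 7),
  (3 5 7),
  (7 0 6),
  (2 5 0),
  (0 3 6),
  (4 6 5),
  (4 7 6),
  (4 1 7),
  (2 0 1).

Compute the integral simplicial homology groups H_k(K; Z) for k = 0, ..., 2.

Fix the vertex order 0 < 1 < 2 < 3 < 4 < 5 < 6 < 7 and write every simplex with vertices in increasing order. Then dim K = 2 and the simplices of K are:

  0-simplices (8): [0], [1], [2], [3], [4], [5], [6], [7]
  1-simplices (24): (24 of them)
  2-simplices (16): [0,1,2], [0,1,4], [0,2,5], [0,3,4], [0,3,6], [0,5,7], [0,6,7], [1,2,6], [1,3,6], [1,3,7], [1,4,7], [2,5,6], [3,4,5], [3,5,7], [4,5,6], [4,6,7]

so the chain groups are C_0 ≅ Z^8, C_1 ≅ Z^24, C_2 ≅ Z^16.

The boundary map ∂_1: C_1 → C_0 sends each edge [p,q] (with p < q) to q − p. For instance
  ∂[3,7] = [7] − [3].
This gives a 8×24 integer matrix of rank 7; reducing to Smith normal form yields diagonal entries (1,1,1,1,1,1,1).

The boundary map ∂_2: C_2 → C_1 acts by ∂[p,q,r] = [q,r] − [p,r] + [p,q]. For instance
  ∂[2,5,6] = [5,6] − [2,6] + [2,5],
  ∂[1,3,7] = [3,7] − [1,7] + [1,3].
The resulting 24×16 matrix has rank 15, and its Smith normal form has invariant factors (1,1,1,1,1,1,1,1,1,1,1,1,1,1,1).

Now H_k = ker ∂_k / im ∂_{k+1}, so:

  H_0: rank C_0 − rank ∂_1 = 8 − 7 = 1, and the invariant factors of ∂_1 are all 1, so H_0 = Z.
  H_1: rank ker ∂_1 − rank ∂_2 = (24 − 7) − 15 = 2, and the invariant factors of ∂_2 are all 1, so H_1 = Z^2.
  H_2: rank ker ∂_2 − rank ∂_3 = (16 − 15) − 0 = 1, and there is no ∂_3, so H_2 = Z.

H_0 = Z,  H_1 = Z^2,  H_2 = Z.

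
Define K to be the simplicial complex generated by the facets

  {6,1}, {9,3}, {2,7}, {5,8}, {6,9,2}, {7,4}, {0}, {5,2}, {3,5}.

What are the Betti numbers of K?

Order the vertices as 0 < 1 < 2 < 3 < 4 < 5 < 6 < 7 < 8 < 9. Listing each simplex with vertices in this order, K has dimension 2 with simplices:

  0-simplices (10): [0], [1], [2], [3], [4], [5], [6], [7], [8], [9]
  1-simplices (10): [1,6], [2,5], [2,6], [2,7], [2,9], [3,5], [3,9], [4,7], [5,8], [6,9]
  2-simplices (1): [2,6,9]

giving chain groups C_0 ≅ Z^10, C_1 ≅ Z^10, C_2 ≅ Z^1.

∂_1: C_1 → C_0 maps an edge to its endpoints' difference, ∂[p,q] = q − p. For instance
  ∂[2,6] = [6] − [2].
This gives a 10×10 integer matrix of rank 8; reducing to Smith normal form yields diagonal entries (1,1,1,1,1,1,1,1).

The boundary map ∂_2: C_2 → C_1 sends each 2-simplex [p,q,r] to [q,r] − [p,r] + [p,q]. For instance
  ∂[2,6,9] = [6,9] − [2,9] + [2,6].
The resulting 10×1 matrix has rank 1, and its Smith normal form has invariant factors (1).

From H_k ≅ ker(∂_k) / im(∂_{k+1}) we obtain:

  H_0: rank C_0 − rank ∂_1 = 10 − 8 = 2, and the invariant factors of ∂_1 are all 1, so H_0 = Z^2.
  H_1: rank ker ∂_1 − rank ∂_2 = (10 − 8) − 1 = 1, and the invariant factors of ∂_2 are all 1, so H_1 = Z.
  H_2: rank ker ∂_2 − rank ∂_3 = (1 − 1) − 0 = 0, and there is no ∂_3, so H_2 = 0.

As a check, the Euler characteristic is 10 − 10 + 1 = 1, which agrees with 2 − 1 + 0 = 1.

Hence the Betti numbers are b_0 = 2, b_1 = 1, b_2 = 0.

b_0 = 2, b_1 = 1, b_2 = 0.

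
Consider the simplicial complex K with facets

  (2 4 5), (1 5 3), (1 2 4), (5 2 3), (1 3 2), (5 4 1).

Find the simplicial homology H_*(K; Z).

H_0 ≅ Z,  H_1 = 0,  H_2 ≅ Z.

K has 5 vertices, 9 edges, 6 triangles.
rank ∂_0 = 0, rank ∂_1 = 4 ⇒ b_0 = 5 − 0 − 4 = 1; all invariant factors of ∂_1 are 1 so no torsion. So H_0 ≅ Z.
rank ∂_1 = 4, rank ∂_2 = 5 ⇒ b_1 = 9 − 4 − 5 = 0; all invariant factors of ∂_2 are 1 so no torsion. So H_1 ≅ 0.
rank ∂_2 = 5, rank ∂_3 = 0 ⇒ b_2 = 6 − 5 − 0 = 1. So H_2 ≅ Z.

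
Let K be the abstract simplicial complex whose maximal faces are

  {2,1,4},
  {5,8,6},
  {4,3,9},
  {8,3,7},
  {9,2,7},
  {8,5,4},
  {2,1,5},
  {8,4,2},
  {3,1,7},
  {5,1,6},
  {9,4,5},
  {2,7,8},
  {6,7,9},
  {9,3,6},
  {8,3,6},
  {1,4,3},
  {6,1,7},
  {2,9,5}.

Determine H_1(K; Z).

H_1 = Z ⊕ Z/2Z.

Order the vertices as 1 < 2 < 3 < 4 < 5 < 6 < 7 < 8 < 9. Listing each simplex with vertices in this order, K has dimension 2 with simplices:

  0-simplices (9): [1], [2], [3], [4], [5], [6], [7], [8], [9]
  1-simplices (27): (27 of them)
  2-simplices (18): [1,2,4], [1,2,5], [1,3,4], [1,3,7], [1,5,6], [1,6,7], [2,4,8], [2,5,9], [2,7,8], [2,7,9], [3,4,9], [3,6,8], [3,6,9], [3,7,8], [4,5,8], [4,5,9], [5,6,8], [6,7,9]

giving chain groups C_0 ≅ Z^9, C_1 ≅ Z^27, C_2 ≅ Z^18.

The boundary map ∂_1: C_1 → C_0 is given by ∂[p,q] = [q] − [p]. For instance
  ∂[5,8] = [8] − [5].
The resulting 9×27 matrix has rank 8, and its Smith normal form has invariant factors (1,1,1,1,1,1,1,1).

The boundary map ∂_2: C_2 → C_1 maps a triangle to the signed sum of its edges. For instance
  ∂[3,7,8] = [7,8] − [3,8] + [3,7],
  ∂[4,5,9] = [5,9] − [4,9] + [4,5].
The 27×18 boundary matrix has rank 18 and Smith normal form diag(1,1,1,1,1,1,1,1,1,1,1,1,1,1,1,1,1,2).

From H_k ≅ ker(∂_k) / im(∂_{k+1}) we obtain:

  H_1: rank ker ∂_1 − rank ∂_2 = (27 − 8) − 18 = 1, and ∂_2 has invariant factor 2 > 1, so H_1 = Z ⊕ Z/2Z.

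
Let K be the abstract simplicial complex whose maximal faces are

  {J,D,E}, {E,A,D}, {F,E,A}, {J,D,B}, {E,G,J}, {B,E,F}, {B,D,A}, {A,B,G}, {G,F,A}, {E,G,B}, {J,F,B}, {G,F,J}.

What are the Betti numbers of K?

b_0 = 1, b_1 = 0, b_2 = 0.

K has 7 vertices, 18 edges, 12 triangles.
rank ∂_0 = 0, rank ∂_1 = 6 ⇒ b_0 = 7 − 0 − 6 = 1; all invariant factors of ∂_1 are 1 so no torsion. So H_0 ≅ Z.
rank ∂_1 = 6, rank ∂_2 = 12 ⇒ b_1 = 18 − 6 − 12 = 0; ∂_2 has invariant factor(s) [2] giving torsion. So H_1 ≅ Z/2.
rank ∂_2 = 12, rank ∂_3 = 0 ⇒ b_2 = 12 − 12 − 0 = 0. So H_2 ≅ 0.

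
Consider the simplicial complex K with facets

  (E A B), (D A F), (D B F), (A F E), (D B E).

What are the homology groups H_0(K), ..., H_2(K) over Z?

H_0 = Z,  H_1 = Z,  H_2 = 0.

K has 5 vertices, 10 edges, 5 triangles.
rank ∂_0 = 0, rank ∂_1 = 4 ⇒ b_0 = 5 − 0 − 4 = 1; all invariant factors of ∂_1 are 1 so no torsion. So H_0 ≅ Z.
rank ∂_1 = 4, rank ∂_2 = 5 ⇒ b_1 = 10 − 4 − 5 = 1; all invariant factors of ∂_2 are 1 so no torsion. So H_1 ≅ Z.
rank ∂_2 = 5, rank ∂_3 = 0 ⇒ b_2 = 5 − 5 − 0 = 0. So H_2 ≅ 0.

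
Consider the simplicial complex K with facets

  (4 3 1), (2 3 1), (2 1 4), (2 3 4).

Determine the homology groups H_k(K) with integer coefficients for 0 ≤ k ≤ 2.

H_0 ≅ Z,  H_1 = 0,  H_2 ≅ Z.

Take the total order 1 < 2 < 3 < 4 on the vertex set. Then K (dimension 2) consists of the simplices:

  0-simplices (4): [1], [2], [3], [4]
  1-simplices (6): [1,2], [1,3], [1,4], [2,3], [2,4], [3,4]
  2-simplices (4): [1,2,3], [1,2,4], [1,3,4], [2,3,4]

Hence C_0 ≅ Z^4, C_1 ≅ Z^6, C_2 ≅ Z^4.

Boundary ∂_1: C_1 → C_0 is given by ∂[p,q] = [q] − [p]. For instance
  ∂[1,2] = [2] − [1].
The 4×6 boundary matrix has rank 3 and Smith normal form diag(1,1,1).

Boundary ∂_2: C_2 → C_1 maps a triangle to the signed sum of its edges. For instance
  ∂[2,3,4] = [3,4] − [2,4] + [2,3],
  ∂[1,3,4] = [3,4] − [1,4] + [1,3].
The 6×4 boundary matrix has rank 3 and Smith normal form diag(1,1,1).

Computing H_k = (kernel of ∂_k) / (image of ∂_{k+1}):

  H_0: rank C_0 − rank ∂_1 = 4 − 3 = 1, and the invariant factors of ∂_1 are all 1, so H_0 = Z.
  H_1: rank ker ∂_1 − rank ∂_2 = (6 − 3) − 3 = 0, and the invariant factors of ∂_2 are all 1, so H_1 = 0.
  H_2: rank ker ∂_2 − rank ∂_3 = (4 − 3) − 0 = 1, and there is no ∂_3, so H_2 = Z.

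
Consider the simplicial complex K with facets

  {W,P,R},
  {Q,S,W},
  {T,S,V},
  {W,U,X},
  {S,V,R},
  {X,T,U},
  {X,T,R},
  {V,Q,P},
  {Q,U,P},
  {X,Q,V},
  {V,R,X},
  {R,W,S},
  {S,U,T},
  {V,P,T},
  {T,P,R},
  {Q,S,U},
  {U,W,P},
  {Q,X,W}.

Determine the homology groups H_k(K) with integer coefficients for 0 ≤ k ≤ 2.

We work with the vertex ordering P < Q < R < S < T < U < V < W < X. The simplices of K, each written with vertices in increasing order, are:

  0-simplices (9): P, Q, R, S, T, U, V, W, X
  1-simplices (27): PQ, PR, PT, PU, PV, PW, QS, QU, QV, QW, QX, RS, RT, RV, RW, RX, ST, SU, SV, SW, TU, TV, TX, UW, UX, VX, WX
  2-simplices (18): PQU, PQV, PRT, PRW, PTV, PUW, QSU, QSW, QVX, QWX, RSV, RSW, RTX, RVX, STU, STV, TUX, UWX

so the chain groups are C_0 ≅ Z^9, C_1 ≅ Z^27, C_2 ≅ Z^18.

∂_1: C_1 → C_0 maps an edge to its endpoints' difference, ∂[p,q] = q − p.
This gives a 9×27 integer matrix of rank 8; reducing to Smith normal form yields diagonal entries (1,1,1,1,1,1,1,1).

Boundary ∂_2: C_2 → C_1 sends each 2-simplex [p,q,r] to [q,r] − [p,r] + [p,q]. For instance
  ∂RSW = SW − RW + RS,
  ∂STU = TU − SU + ST.
The 27×18 boundary matrix has rank 18 and Smith normal form diag(1,1,1,1,1,1,1,1,1,1,1,1,1,1,1,1,1,2).

From H_k ≅ ker(∂_k) / im(∂_{k+1}) we obtain:

  H_0: rank C_0 − rank ∂_1 = 9 − 8 = 1, and the invariant factors of ∂_1 are all 1, so H_0 ≅ Z.
  H_1: rank ker ∂_1 − rank ∂_2 = (27 − 8) − 18 = 1, and ∂_2 has invariant factor 2 > 1, so H_1 ≅ Z ⊕ Z/2Z.
  H_2: rank ker ∂_2 − rank ∂_3 = (18 − 18) − 0 = 0, and there is no ∂_3, so H_2 ≅ 0.

H_0 = Z,  H_1 = Z ⊕ Z/2Z,  H_2 = 0.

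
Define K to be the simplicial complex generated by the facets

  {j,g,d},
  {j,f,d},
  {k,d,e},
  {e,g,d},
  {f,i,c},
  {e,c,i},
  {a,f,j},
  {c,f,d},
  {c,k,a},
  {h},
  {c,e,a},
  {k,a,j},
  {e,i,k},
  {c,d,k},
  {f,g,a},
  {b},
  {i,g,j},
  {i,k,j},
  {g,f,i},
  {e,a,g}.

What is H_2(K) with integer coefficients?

Take the total order a < b < c < d < e < f < g < h < i < j < k on the vertex set. Then K (dimension 2) consists of the simplices:

  0-simplices (11): a, b, c, d, e, f, g, h, i, j, k
  1-simplices (27): ac, ae, af, ag, aj, ak, cd, ce, cf, ci, ck, de, df, dg, dj, dk, eg, ei, ek, fg, fi, fj, gi, gj, ij, ik, jk
  2-simplices (18): ace, ack, aeg, afg, afj, ajk, cdf, cdk, cei, cfi, deg, dek, dfj, dgj, eik, fgi, gij, ijk

giving chain groups C_0 ≅ Z^11, C_1 ≅ Z^27, C_2 ≅ Z^18.

Boundary ∂_1: C_1 → C_0 maps an edge to its endpoints' difference, ∂[p,q] = q − p.
As a 11×27 matrix over Z this has rank 8, with invariant factors (1,1,1,1,1,1,1,1).

Boundary ∂_2: C_2 → C_1 maps a triangle to the signed sum of its edges. For instance
  ∂deg = eg − dg + de,
  ∂ace = ce − ae + ac.
The resulting 27×18 matrix has rank 18, and its Smith normal form has invariant factors (1,1,1,1,1,1,1,1,1,1,1,1,1,1,1,1,1,2).

Reading off H_k = ker ∂_k / im ∂_{k+1}:

  H_2: rank ker ∂_2 − rank ∂_3 = (18 − 18) − 0 = 0, and there is no ∂_3, so H_2 ≅ 0.

H_2 = 0.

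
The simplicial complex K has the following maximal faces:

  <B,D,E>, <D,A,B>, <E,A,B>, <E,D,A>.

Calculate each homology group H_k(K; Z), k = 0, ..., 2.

Order the vertices as A < B < D < E. Listing each simplex with vertices in this order, K has dimension 2 with simplices:

  0-simplices (4): A, B, D, E
  1-simplices (6): AB, AD, AE, BD, BE, DE
  2-simplices (4): ABD, ABE, ADE, BDE

Hence C_0 ≅ Z^4, C_1 ≅ Z^6, C_2 ≅ Z^4.

The boundary map ∂_1: C_1 → C_0 is given by ∂[p,q] = [q] − [p]. For instance
  ∂AE = E − A.
The 4×6 boundary matrix has rank 3 and Smith normal form diag(1,1,1).

Boundary ∂_2: C_2 → C_1 maps a triangle to the signed sum of its edges. For instance
  ∂ABE = BE − AE + AB,
  ∂BDE = DE − BE + BD.
The resulting 6×4 matrix has rank 3, and its Smith normal form has invariant factors (1,1,1).

From H_k ≅ ker(∂_k) / im(∂_{k+1}) we obtain:

  H_0: rank C_0 − rank ∂_1 = 4 − 3 = 1, and the invariant factors of ∂_1 are all 1, so H_0 ≅ Z.
  H_1: rank ker ∂_1 − rank ∂_2 = (6 − 3) − 3 = 0, and the invariant factors of ∂_2 are all 1, so H_1 ≅ 0.
  H_2: rank ker ∂_2 − rank ∂_3 = (4 − 3) − 0 = 1, and there is no ∂_3, so H_2 ≅ Z.

H_0 ≅ Z,  H_1 = 0,  H_2 ≅ Z.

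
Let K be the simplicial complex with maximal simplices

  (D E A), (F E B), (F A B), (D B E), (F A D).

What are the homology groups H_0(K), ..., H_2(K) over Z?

K has 5 vertices, 10 edges, 5 triangles.
rank ∂_0 = 0, rank ∂_1 = 4 ⇒ b_0 = 5 − 0 − 4 = 1; all invariant factors of ∂_1 are 1 so no torsion. So H_0 ≅ Z.
rank ∂_1 = 4, rank ∂_2 = 5 ⇒ b_1 = 10 − 4 − 5 = 1; all invariant factors of ∂_2 are 1 so no torsion. So H_1 ≅ Z.
rank ∂_2 = 5, rank ∂_3 = 0 ⇒ b_2 = 5 − 5 − 0 = 0. So H_2 ≅ 0.

H_0 ≅ Z,  H_1 ≅ Z,  H_2 = 0.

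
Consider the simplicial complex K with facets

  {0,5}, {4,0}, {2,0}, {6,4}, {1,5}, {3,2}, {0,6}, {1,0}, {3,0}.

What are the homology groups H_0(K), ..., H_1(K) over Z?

H_0 = Z,  H_1 = Z^3.

Order the vertices as 0 < 1 < 2 < 3 < 4 < 5 < 6. Listing each simplex with vertices in this order, K has dimension 1 with simplices:

  0-simplices (7): [0], [1], [2], [3], [4], [5], [6]
  1-simplices (9): [0,1], [0,2], [0,3], [0,4], [0,5], [0,6], [1,5], [2,3], [4,6]

Hence C_0 ≅ Z^7, C_1 ≅ Z^9.

Boundary ∂_1: C_1 → C_0 is given by ∂[p,q] = [q] − [p]. For instance
  ∂[0,3] = [3] − [0].
The resulting 7×9 matrix has rank 6, and its Smith normal form has invariant factors (1,1,1,1,1,1).

Now H_k = ker ∂_k / im ∂_{k+1}, so:

  H_0: rank C_0 − rank ∂_1 = 7 − 6 = 1, and the invariant factors of ∂_1 are all 1, so H_0 ≅ Z.
  H_1: rank ker ∂_1 − rank ∂_2 = (9 − 6) − 0 = 3, and there is no ∂_2, so H_1 ≅ Z^3.

As a check, the Euler characteristic is 7 − 9 = -2, which agrees with 1 − 3 = -2.
(K is a triangulation of a wedge of 3 circles.)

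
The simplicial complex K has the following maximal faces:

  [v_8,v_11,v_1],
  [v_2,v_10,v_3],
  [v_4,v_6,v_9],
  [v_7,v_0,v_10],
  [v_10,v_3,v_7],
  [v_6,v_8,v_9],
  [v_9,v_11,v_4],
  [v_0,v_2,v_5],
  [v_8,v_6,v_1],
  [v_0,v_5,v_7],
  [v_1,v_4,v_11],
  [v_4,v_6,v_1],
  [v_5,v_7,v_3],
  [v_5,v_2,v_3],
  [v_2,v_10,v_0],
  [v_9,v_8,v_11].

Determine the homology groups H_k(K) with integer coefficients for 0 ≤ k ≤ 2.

H_0 = Z^2,  H_1 = 0,  H_2 = Z^2.

We work with the vertex ordering v_0 < v_1 < v_2 < v_3 < v_4 < v_5 < v_6 < v_7 < v_8 < v_9 < v_10 < v_11. The simplices of K, each written with vertices in increasing order, are:

  0-simplices (12): [v_0], [v_1], [v_2], [v_3], [v_4], [v_5], [v_6], [v_7], [v_8], [v_9], [v_10], [v_11]
  1-simplices (24): (24 of them)
  2-simplices (16): (16 of them)

so the chain groups are C_0 ≅ Z^12, C_1 ≅ Z^24, C_2 ≅ Z^16.

Boundary ∂_1: C_1 → C_0 is given by ∂[p,q] = [q] − [p].
The 12×24 boundary matrix has rank 10 and Smith normal form diag(1,1,1,1,1,1,1,1,1,1).

The boundary map ∂_2: C_2 → C_1 maps a triangle to the signed sum of its edges. For instance
  ∂[v_1,v_8,v_11] = [v_8,v_11] − [v_1,v_11] + [v_1,v_8],
  ∂[v_8,v_9,v_11] = [v_9,v_11] − [v_8,v_11] + [v_8,v_9].
This gives a 24×16 integer matrix of rank 14; reducing to Smith normal form yields diagonal entries (1,1,1,1,1,1,1,1,1,1,1,1,1,1).

Computing H_k = (kernel of ∂_k) / (image of ∂_{k+1}):

  H_0: rank C_0 − rank ∂_1 = 12 − 10 = 2, and the invariant factors of ∂_1 are all 1, so H_0 = Z^2.
  H_1: rank ker ∂_1 − rank ∂_2 = (24 − 10) − 14 = 0, and the invariant factors of ∂_2 are all 1, so H_1 = 0.
  H_2: rank ker ∂_2 − rank ∂_3 = (16 − 14) − 0 = 2, and there is no ∂_3, so H_2 = Z^2.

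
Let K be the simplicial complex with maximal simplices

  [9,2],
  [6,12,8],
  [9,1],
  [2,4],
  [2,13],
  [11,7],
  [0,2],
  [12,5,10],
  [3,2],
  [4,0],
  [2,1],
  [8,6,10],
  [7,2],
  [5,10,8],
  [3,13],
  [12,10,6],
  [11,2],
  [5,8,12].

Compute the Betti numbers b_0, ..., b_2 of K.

Order the vertices as 0 < 1 < 2 < 3 < 4 < 5 < 6 < 7 < 8 < 9 < 10 < 11 < 12 < 13. Listing each simplex with vertices in this order, K has dimension 2 with simplices:

  0-simplices (14): [0], [1], [2], [3], [4], [5], [6], [7], [8], [9], [10], [11], [12], [13]
  1-simplices (21): [0,2], [0,4], [1,2], [1,9], [2,3], [2,4], [2,7], [2,9], [2,11], [2,13], [3,13], [5,8], [5,10], [5,12], [6,8], [6,10], [6,12], [7,11], [8,10], [8,12], [10,12]
  2-simplices (6): [5,8,10], [5,8,12], [5,10,12], [6,8,10], [6,8,12], [6,10,12]

Hence C_0 ≅ Z^14, C_1 ≅ Z^21, C_2 ≅ Z^6.

Boundary ∂_1: C_1 → C_0 sends each edge [p,q] (with p < q) to q − p. For instance
  ∂[2,3] = [3] − [2].
This gives a 14×21 integer matrix of rank 12; reducing to Smith normal form yields diagonal entries (1,1,1,1,1,1,1,1,1,1,1,1).

∂_2: C_2 → C_1 maps a triangle to the signed sum of its edges. For instance
  ∂[6,10,12] = [10,12] − [6,12] + [6,10],
  ∂[6,8,10] = [8,10] − [6,10] + [6,8].
The resulting 21×6 matrix has rank 5, and its Smith normal form has invariant factors (1,1,1,1,1).

Computing H_k = (kernel of ∂_k) / (image of ∂_{k+1}):

  H_0: rank C_0 − rank ∂_1 = 14 − 12 = 2, and the invariant factors of ∂_1 are all 1, so H_0 = Z^2.
  H_1: rank ker ∂_1 − rank ∂_2 = (21 − 12) − 5 = 4, and the invariant factors of ∂_2 are all 1, so H_1 = Z^4.
  H_2: rank ker ∂_2 − rank ∂_3 = (6 − 5) − 0 = 1, and there is no ∂_3, so H_2 = Z.

Hence the Betti numbers are b_0 = 2, b_1 = 4, b_2 = 1.

b_0 = 2, b_1 = 4, b_2 = 1.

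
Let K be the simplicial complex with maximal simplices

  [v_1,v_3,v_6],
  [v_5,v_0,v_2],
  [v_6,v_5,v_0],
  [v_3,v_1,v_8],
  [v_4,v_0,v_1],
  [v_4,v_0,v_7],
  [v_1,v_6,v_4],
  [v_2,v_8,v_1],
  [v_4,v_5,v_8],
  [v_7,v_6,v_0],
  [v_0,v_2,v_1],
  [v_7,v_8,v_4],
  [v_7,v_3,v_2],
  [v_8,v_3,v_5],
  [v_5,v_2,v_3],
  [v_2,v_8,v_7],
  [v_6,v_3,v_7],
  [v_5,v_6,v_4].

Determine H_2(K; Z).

H_2 = 0.

Take the total order v_0 < v_1 < v_2 < v_3 < v_4 < v_5 < v_6 < v_7 < v_8 on the vertex set. Then K (dimension 2) consists of the simplices:

  0-simplices (9): [v_0], [v_1], [v_2], [v_3], [v_4], [v_5], [v_6], [v_7], [v_8]
  1-simplices (27): (27 of them)
  2-simplices (18): (18 of them)

Hence C_0 ≅ Z^9, C_1 ≅ Z^27, C_2 ≅ Z^18.

∂_1: C_1 → C_0 maps an edge to its endpoints' difference, ∂[p,q] = q − p.
The resulting 9×27 matrix has rank 8, and its Smith normal form has invariant factors (1,1,1,1,1,1,1,1).

The boundary map ∂_2: C_2 → C_1 acts by ∂[p,q,r] = [q,r] − [p,r] + [p,q]. For instance
  ∂[v_0,v_5,v_6] = [v_5,v_6] − [v_0,v_6] + [v_0,v_5],
  ∂[v_0,v_1,v_2] = [v_1,v_2] − [v_0,v_2] + [v_0,v_1].
The resulting 27×18 matrix has rank 18, and its Smith normal form has invariant factors (1,1,1,1,1,1,1,1,1,1,1,1,1,1,1,1,1,2).

From H_k ≅ ker(∂_k) / im(∂_{k+1}) we obtain:

  H_2: rank ker ∂_2 − rank ∂_3 = (18 − 18) − 0 = 0, and there is no ∂_3, so H_2 ≅ 0.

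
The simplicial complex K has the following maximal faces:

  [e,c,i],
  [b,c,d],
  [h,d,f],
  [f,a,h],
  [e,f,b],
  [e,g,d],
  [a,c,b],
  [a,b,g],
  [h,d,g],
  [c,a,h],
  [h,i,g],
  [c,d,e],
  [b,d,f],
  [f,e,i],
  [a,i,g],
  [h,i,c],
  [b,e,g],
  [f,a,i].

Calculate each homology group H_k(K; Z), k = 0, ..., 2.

H_0 ≅ Z,  H_1 ≅ Z ⊕ Z/2,  H_2 = 0.

Take the total order a < b < c < d < e < f < g < h < i on the vertex set. Then K (dimension 2) consists of the simplices:

  0-simplices (9): a, b, c, d, e, f, g, h, i
  1-simplices (27): ab, ac, af, ag, ah, ai, bc, bd, be, bf, bg, cd, ce, ch, ci, de, df, dg, dh, ef, eg, ei, fh, fi, gh, gi, hi
  2-simplices (18): abc, abg, ach, afh, afi, agi, bcd, bdf, bef, beg, cde, cei, chi, deg, dfh, dgh, efi, ghi

so the chain groups are C_0 ≅ Z^9, C_1 ≅ Z^27, C_2 ≅ Z^18.

Boundary ∂_1: C_1 → C_0 is given by ∂[p,q] = [q] − [p]. For instance
  ∂ei = i − e.
The resulting 9×27 matrix has rank 8, and its Smith normal form has invariant factors (1,1,1,1,1,1,1,1).

The boundary map ∂_2: C_2 → C_1 maps a triangle to the signed sum of its edges. For instance
  ∂bcd = cd − bd + bc,
  ∂cei = ei − ci + ce.
The resulting 27×18 matrix has rank 18, and its Smith normal form has invariant factors (1,1,1,1,1,1,1,1,1,1,1,1,1,1,1,1,1,2).

Now H_k = ker ∂_k / im ∂_{k+1}, so:

  H_0: rank C_0 − rank ∂_1 = 9 − 8 = 1, and the invariant factors of ∂_1 are all 1, so H_0 ≅ Z.
  H_1: rank ker ∂_1 − rank ∂_2 = (27 − 8) − 18 = 1, and ∂_2 has invariant factor 2 > 1, so H_1 ≅ Z ⊕ Z/2.
  H_2: rank ker ∂_2 − rank ∂_3 = (18 − 18) − 0 = 0, and there is no ∂_3, so H_2 ≅ 0.

As a check, the Euler characteristic is 9 − 27 + 18 = 0, which agrees with 1 − 1 + 0 = 0.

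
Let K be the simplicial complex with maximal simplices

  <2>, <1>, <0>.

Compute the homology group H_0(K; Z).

H_0 ≅ Z^3.

Order the vertices as 0 < 1 < 2. Listing each simplex with vertices in this order, K has dimension 0 with simplices:

  0-simplices (3): [0], [1], [2]

so the chain groups are C_0 ≅ Z^3.

Now H_k = ker ∂_k / im ∂_{k+1}, so:

  H_0: rank C_0 − rank ∂_1 = 3 − 0 = 3, and there is no ∂_1, so H_0 = Z^3.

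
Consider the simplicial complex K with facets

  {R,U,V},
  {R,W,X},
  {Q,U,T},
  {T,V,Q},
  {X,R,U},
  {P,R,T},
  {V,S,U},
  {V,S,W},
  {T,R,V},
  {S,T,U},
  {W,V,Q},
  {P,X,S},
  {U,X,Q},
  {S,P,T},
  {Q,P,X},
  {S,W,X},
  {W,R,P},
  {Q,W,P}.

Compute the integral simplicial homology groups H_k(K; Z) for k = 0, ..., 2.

Order the vertices as P < Q < R < S < T < U < V < W < X. Listing each simplex with vertices in this order, K has dimension 2 with simplices:

  0-simplices (9): P, Q, R, S, T, U, V, W, X
  1-simplices (27): PQ, PR, PS, PT, PW, PX, QT, QU, QV, QW, QX, RT, RU, RV, RW, RX, ST, SU, SV, SW, SX, TU, TV, UV, UX, VW, WX
  2-simplices (18): PQW, PQX, PRT, PRW, PST, PSX, QTU, QTV, QUX, QVW, RTV, RUV, RUX, RWX, STU, SUV, SVW, SWX

so the chain groups are C_0 ≅ Z^9, C_1 ≅ Z^27, C_2 ≅ Z^18.

∂_1: C_1 → C_0 is given by ∂[p,q] = [q] − [p]. For instance
  ∂RV = V − R.
This gives a 9×27 integer matrix of rank 8; reducing to Smith normal form yields diagonal entries (1,1,1,1,1,1,1,1).

Boundary ∂_2: C_2 → C_1 acts by ∂[p,q,r] = [q,r] − [p,r] + [p,q]. For instance
  ∂STU = TU − SU + ST,
  ∂PST = ST − PT + PS.
The resulting 27×18 matrix has rank 18, and its Smith normal form has invariant factors (1,1,1,1,1,1,1,1,1,1,1,1,1,1,1,1,1,2).

Computing H_k = (kernel of ∂_k) / (image of ∂_{k+1}):

  H_0: rank C_0 − rank ∂_1 = 9 − 8 = 1, and the invariant factors of ∂_1 are all 1, so H_0 = Z.
  H_1: rank ker ∂_1 − rank ∂_2 = (27 − 8) − 18 = 1, and ∂_2 has invariant factor 2 > 1, so H_1 = Z ⊕ Z_2.
  H_2: rank ker ∂_2 − rank ∂_3 = (18 − 18) − 0 = 0, and there is no ∂_3, so H_2 = 0.

H_0 ≅ Z,  H_1 ≅ Z ⊕ Z_2,  H_2 = 0.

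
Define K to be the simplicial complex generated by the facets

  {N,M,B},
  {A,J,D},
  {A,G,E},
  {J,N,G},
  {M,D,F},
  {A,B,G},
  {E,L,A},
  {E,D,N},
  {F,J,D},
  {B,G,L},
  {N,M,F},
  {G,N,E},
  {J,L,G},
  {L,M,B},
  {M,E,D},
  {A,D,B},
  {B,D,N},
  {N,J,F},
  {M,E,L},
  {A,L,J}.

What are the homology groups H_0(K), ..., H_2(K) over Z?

Order the vertices as A < B < D < E < F < G < J < L < M < N. Listing each simplex with vertices in this order, K has dimension 2 with simplices:

  0-simplices (10): A, B, D, E, F, G, J, L, M, N
  1-simplices (30): AB, AD, AE, AG, AJ, AL, BD, BG, BL, BM, BN, DE, DF, DJ, DM, DN, EG, EL, EM, EN, FJ, FM, FN, GJ, GL, GN, JL, JN, LM, MN
  2-simplices (20): ABD, ABG, ADJ, AEG, AEL, AJL, BDN, BGL, BLM, BMN, DEM, DEN, DFJ, DFM, EGN, ELM, FJN, FMN, GJL, GJN

giving chain groups C_0 ≅ Z^10, C_1 ≅ Z^30, C_2 ≅ Z^20.

Boundary ∂_1: C_1 → C_0 sends each edge [p,q] (with p < q) to q − p. For instance
  ∂AJ = J − A.
The resulting 10×30 matrix has rank 9, and its Smith normal form has invariant factors (1,1,1,1,1,1,1,1,1).

Boundary ∂_2: C_2 → C_1 maps a triangle to the signed sum of its edges. For instance
  ∂GJL = JL − GL + GJ,
  ∂AEG = EG − AG + AE.
The resulting 30×20 matrix has rank 20, and its Smith normal form has invariant factors (1,1,1,1,1,1,1,1,1,1,1,1,1,1,1,1,1,1,1,2).

From H_k ≅ ker(∂_k) / im(∂_{k+1}) we obtain:

  H_0: rank C_0 − rank ∂_1 = 10 − 9 = 1, and the invariant factors of ∂_1 are all 1, so H_0 = Z.
  H_1: rank ker ∂_1 − rank ∂_2 = (30 − 9) − 20 = 1, and ∂_2 has invariant factor 2 > 1, so H_1 = Z × Z/2.
  H_2: rank ker ∂_2 − rank ∂_3 = (20 − 20) − 0 = 0, and there is no ∂_3, so H_2 = 0.

As a check, the Euler characteristic is 10 − 30 + 20 = 0, which agrees with 1 − 1 + 0 = 0.

H_0 = Z,  H_1 = Z × Z/2,  H_2 = 0.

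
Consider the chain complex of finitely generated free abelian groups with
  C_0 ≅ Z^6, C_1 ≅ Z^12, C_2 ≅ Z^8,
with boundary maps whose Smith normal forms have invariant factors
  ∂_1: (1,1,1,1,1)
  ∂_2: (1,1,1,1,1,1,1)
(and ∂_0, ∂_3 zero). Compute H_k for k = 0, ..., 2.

H_0 = Z,  H_1 = 0,  H_2 = Z.

H_0: b_0 = 6 − 0 − 5 = 1; torsion from ∂_1 factors > 1: none. So H_0 = Z.
H_1: b_1 = 12 − 5 − 7 = 0; torsion from ∂_2 factors > 1: none. So H_1 = 0.
H_2: b_2 = 8 − 7 − 0 = 1; torsion from ∂_3 factors > 1: none. So H_2 = Z.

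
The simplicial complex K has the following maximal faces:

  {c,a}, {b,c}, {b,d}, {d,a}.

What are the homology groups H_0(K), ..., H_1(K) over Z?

H_0 = Z,  H_1 = Z.

Take the total order a < b < c < d on the vertex set. Then K (dimension 1) consists of the simplices:

  0-simplices (4): a, b, c, d
  1-simplices (4): ac, ad, bc, bd

giving chain groups C_0 ≅ Z^4, C_1 ≅ Z^4.

The boundary map ∂_1: C_1 → C_0 maps an edge to its endpoints' difference, ∂[p,q] = q − p. For instance
  ∂ac = c − a.
This gives a 4×4 integer matrix of rank 3; reducing to Smith normal form yields diagonal entries (1,1,1).

Now H_k = ker ∂_k / im ∂_{k+1}, so:

  H_0: rank C_0 − rank ∂_1 = 4 − 3 = 1, and the invariant factors of ∂_1 are all 1, so H_0 = Z.
  H_1: rank ker ∂_1 − rank ∂_2 = (4 − 3) − 0 = 1, and there is no ∂_2, so H_1 = Z.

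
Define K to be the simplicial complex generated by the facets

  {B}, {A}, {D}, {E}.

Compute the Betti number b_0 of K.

We work with the vertex ordering A < B < D < E. The simplices of K, each written with vertices in increasing order, are:

  0-simplices (4): A, B, D, E

Hence C_0 ≅ Z^4.

Reading off H_k = ker ∂_k / im ∂_{k+1}:

  H_0: rank C_0 − rank ∂_1 = 4 − 0 = 4, and there is no ∂_1, so H_0 = Z^4.

(K is a triangulation of a set of 4 points.)

Hence the Betti numbers are b_0 = 4.

b_0 = 4.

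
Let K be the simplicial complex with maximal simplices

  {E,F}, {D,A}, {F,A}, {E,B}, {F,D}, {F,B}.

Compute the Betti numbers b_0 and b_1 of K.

b_0 = 1, b_1 = 2.

We work with the vertex ordering A < B < D < E < F. The simplices of K, each written with vertices in increasing order, are:

  0-simplices (5): A, B, D, E, F
  1-simplices (6): AD, AF, BE, BF, DF, EF

giving chain groups C_0 ≅ Z^5, C_1 ≅ Z^6.

Boundary ∂_1: C_1 → C_0 maps an edge to its endpoints' difference, ∂[p,q] = q − p.
As a 5×6 matrix over Z this has rank 4, with invariant factors (1,1,1,1).

Computing H_k = (kernel of ∂_k) / (image of ∂_{k+1}):

  H_0: rank C_0 − rank ∂_1 = 5 − 4 = 1, and the invariant factors of ∂_1 are all 1, so H_0 ≅ Z.
  H_1: rank ker ∂_1 − rank ∂_2 = (6 − 4) − 0 = 2, and there is no ∂_2, so H_1 ≅ Z^2.

As a check, the Euler characteristic is 5 − 6 = -1, which agrees with 1 − 2 = -1.

Hence the Betti numbers are b_0 = 1, b_1 = 2.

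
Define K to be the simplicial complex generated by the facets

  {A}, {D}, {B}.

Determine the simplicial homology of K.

Fix the vertex order A < B < D and write every simplex with vertices in increasing order. Then dim K = 0 and the simplices of K are:

  0-simplices (3): A, B, D

Hence C_0 ≅ Z^3.

Computing H_k = (kernel of ∂_k) / (image of ∂_{k+1}):

  H_0: rank C_0 − rank ∂_1 = 3 − 0 = 3, and there is no ∂_1, so H_0 = Z^3.

H_0 = Z^3.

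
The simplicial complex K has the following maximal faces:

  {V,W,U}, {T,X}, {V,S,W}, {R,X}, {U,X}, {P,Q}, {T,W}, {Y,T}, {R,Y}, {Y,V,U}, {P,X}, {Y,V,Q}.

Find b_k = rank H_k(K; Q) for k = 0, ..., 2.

Fix the vertex order P < Q < R < S < T < U < V < W < X < Y and write every simplex with vertices in increasing order. Then dim K = 2 and the simplices of K are:

  0-simplices (10): P, Q, R, S, T, U, V, W, X, Y
  1-simplices (17): PQ, PX, QV, QY, RX, RY, SV, SW, TW, TX, TY, UV, UW, UX, UY, VW, VY
  2-simplices (4): QVY, SVW, UVW, UVY

giving chain groups C_0 ≅ Z^10, C_1 ≅ Z^17, C_2 ≅ Z^4.

The boundary map ∂_1: C_1 → C_0 is given by ∂[p,q] = [q] − [p].
The resulting 10×17 matrix has rank 9, and its Smith normal form has invariant factors (1,1,1,1,1,1,1,1,1).

∂_2: C_2 → C_1 sends each 2-simplex [p,q,r] to [q,r] − [p,r] + [p,q]. For instance
  ∂QVY = VY − QY + QV,
  ∂UVY = VY − UY + UV.
As a 17×4 matrix over Z this has rank 4, with invariant factors (1,1,1,1).

Computing H_k = (kernel of ∂_k) / (image of ∂_{k+1}):

  H_0: rank C_0 − rank ∂_1 = 10 − 9 = 1, and the invariant factors of ∂_1 are all 1, so H_0 ≅ Z.
  H_1: rank ker ∂_1 − rank ∂_2 = (17 − 9) − 4 = 4, and the invariant factors of ∂_2 are all 1, so H_1 ≅ Z^4.
  H_2: rank ker ∂_2 − rank ∂_3 = (4 − 4) − 0 = 0, and there is no ∂_3, so H_2 ≅ 0.

Hence the Betti numbers are b_0 = 1, b_1 = 4, b_2 = 0.

b_0 = 1, b_1 = 4, b_2 = 0.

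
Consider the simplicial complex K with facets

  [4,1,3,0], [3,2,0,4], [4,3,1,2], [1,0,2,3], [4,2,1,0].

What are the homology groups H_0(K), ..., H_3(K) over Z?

H_0 ≅ Z,  H_1 = 0,  H_2 = 0,  H_3 ≅ Z.

Take the total order 0 < 1 < 2 < 3 < 4 on the vertex set. Then K (dimension 3) consists of the simplices:

  0-simplices (5): [0], [1], [2], [3], [4]
  1-simplices (10): [0,1], [0,2], [0,3], [0,4], [1,2], [1,3], [1,4], [2,3], [2,4], [3,4]
  2-simplices (10): [0,1,2], [0,1,3], [0,1,4], [0,2,3], [0,2,4], [0,3,4], [1,2,3], [1,2,4], [1,3,4], [2,3,4]
  3-simplices (5): [0,1,2,3], [0,1,2,4], [0,1,3,4], [0,2,3,4], [1,2,3,4]

so the chain groups are C_0 ≅ Z^5, C_1 ≅ Z^10, C_2 ≅ Z^10, C_3 ≅ Z^5.

Boundary ∂_1: C_1 → C_0 maps an edge to its endpoints' difference, ∂[p,q] = q − p.
As a 5×10 matrix over Z this has rank 4, with invariant factors (1,1,1,1).

∂_2: C_2 → C_1 sends each 2-simplex [p,q,r] to [q,r] − [p,r] + [p,q]. For instance
  ∂[2,3,4] = [3,4] − [2,4] + [2,3],
  ∂[1,2,4] = [2,4] − [1,4] + [1,2].
The 10×10 boundary matrix has rank 6 and Smith normal form diag(1,1,1,1,1,1).

∂_3: C_3 → C_2 sends each 3-simplex σ to the alternating sum Σ_i (−1)^i (σ with its i-th vertex removed). For instance
  ∂[0,2,3,4] = [2,3,4] − [0,3,4] + [0,2,4] − [0,2,3],
  ∂[0,1,3,4] = [1,3,4] − [0,3,4] + [0,1,4] − [0,1,3].
As a 10×5 matrix over Z this has rank 4, with invariant factors (1,1,1,1).

Computing H_k = (kernel of ∂_k) / (image of ∂_{k+1}):

  H_0: rank C_0 − rank ∂_1 = 5 − 4 = 1, and the invariant factors of ∂_1 are all 1, so H_0 = Z.
  H_1: rank ker ∂_1 − rank ∂_2 = (10 − 4) − 6 = 0, and the invariant factors of ∂_2 are all 1, so H_1 = 0.
  H_2: rank ker ∂_2 − rank ∂_3 = (10 − 6) − 4 = 0, and the invariant factors of ∂_3 are all 1, so H_2 = 0.
  H_3: rank ker ∂_3 − rank ∂_4 = (5 − 4) − 0 = 1, and there is no ∂_4, so H_3 = Z.

(K is a triangulation of the 3-sphere S^3.)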